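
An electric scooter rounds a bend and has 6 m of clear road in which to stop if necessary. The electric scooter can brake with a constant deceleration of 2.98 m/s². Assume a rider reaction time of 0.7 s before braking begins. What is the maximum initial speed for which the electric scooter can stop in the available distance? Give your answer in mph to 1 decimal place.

Stopping distance: v·t_r + v²/(2a) = 6 with t_r = 0.7 s and a = 2.980 m/s².
So v² + 4.172 v − 35.76 = 0.
Positive root: v = −a·t_r + √((a·t_r)² + 2a·d) = −2.086 + √(4.351 + 35.76) = 4.2473 m/s.
4.2473 m/s ÷ 0.44704 = 9.501 mph.

Maximum speed ≈ 9.5 mph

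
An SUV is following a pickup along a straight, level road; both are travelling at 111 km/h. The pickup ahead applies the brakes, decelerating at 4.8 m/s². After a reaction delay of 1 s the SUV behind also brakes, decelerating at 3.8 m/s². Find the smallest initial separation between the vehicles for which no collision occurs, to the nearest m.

Minimum gap ≈ 57 m

111 km/h ÷ 3.6 = 30.8333 m/s.
Leader travels v²/(2a_L) = 950.692 / 9.600 = 99.030 m before stopping.
Follower covers v·t_r = 30.8333 × 1 = 30.833 m while reacting, then v²/(2a_F) = 950.692 / 7.600 = 125.091 m while braking, for a total of 30.833 + 125.091 = 155.924 m.
Since a_F ≤ a_L and the follower starts braking later, the follower is never slower than the leader, so the closest approach is when both have stopped.
Minimum gap = 155.924 − 99.030 = 56.894 m.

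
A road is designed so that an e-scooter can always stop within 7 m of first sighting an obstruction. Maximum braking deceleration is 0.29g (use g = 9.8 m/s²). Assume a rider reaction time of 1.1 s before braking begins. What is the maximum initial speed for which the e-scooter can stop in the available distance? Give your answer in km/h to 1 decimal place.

Maximum speed ≈ 14.1 km/h

a = 0.29 × 9.8 = 2.842 m/s².
Stopping distance: v·t_r + v²/(2a) = 7 with t_r = 1.1 s and a = 2.842 m/s².
So v² + 6.252 v − 39.79 = 0.
Positive root: v = −a·t_r + √((a·t_r)² + 2a·d) = −3.126 + √(9.772 + 39.79) = 3.9140 m/s.
3.9140 m/s × 3.6 = 14.090 km/h.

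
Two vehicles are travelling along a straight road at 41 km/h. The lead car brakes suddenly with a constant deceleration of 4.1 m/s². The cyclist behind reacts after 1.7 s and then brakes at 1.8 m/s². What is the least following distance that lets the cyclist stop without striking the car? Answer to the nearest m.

41 km/h ÷ 3.6 = 11.3889 m/s.
Leader travels v²/(2a_L) = 129.707 / 8.200 = 15.818 m before stopping.
Follower covers v·t_r = 11.3889 × 1.7 = 19.361 m while reacting, then v²/(2a_F) = 129.707 / 3.600 = 36.030 m while braking, for a total of 19.361 + 36.030 = 55.391 m.
Since a_F ≤ a_L and the follower starts braking later, the follower is never slower than the leader, so the closest approach is when both have stopped.
Minimum gap = 55.391 − 15.818 = 39.573 m.

Minimum gap ≈ 40 m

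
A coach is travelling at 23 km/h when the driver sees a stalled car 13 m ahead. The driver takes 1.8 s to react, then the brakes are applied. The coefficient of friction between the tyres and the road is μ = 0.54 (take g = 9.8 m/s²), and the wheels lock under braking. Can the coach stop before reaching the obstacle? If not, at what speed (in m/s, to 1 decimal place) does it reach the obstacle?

23 km/h ÷ 3.6 = 6.3889 m/s.
a = μg = 0.54 × 9.8 = 5.292 m/s².
Reaction distance = 6.3889 × 1.8 = 11.500 m.
Braking distance needed to stop: v²/(2a) = 40.818 / 10.584 = 3.857 m, so total needed = 11.500 + 3.857 = 15.357 m > 13 m — it cannot stop.
Distance remaining when braking begins: 13 − 11.500 = 1.500 m.
v² = v₀² − 2a·d = 40.818 − 2 × 5.292 × 1.500 = 24.942 m²/s².
v = √24.942 = 4.994 m/s.

No — it strikes the obstacle at 5.0 m/s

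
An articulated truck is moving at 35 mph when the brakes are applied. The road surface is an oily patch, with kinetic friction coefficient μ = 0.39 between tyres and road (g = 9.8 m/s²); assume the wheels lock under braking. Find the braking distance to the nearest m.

Braking distance ≈ 32 m

35 mph × 0.44704 = 15.6464 m/s.
a = μg = 0.39 × 9.8 = 3.822 m/s².
Braking distance = v²/(2a) = 15.6464² / (2 × 3.822) = 244.810 / 7.644 = 32.026 m.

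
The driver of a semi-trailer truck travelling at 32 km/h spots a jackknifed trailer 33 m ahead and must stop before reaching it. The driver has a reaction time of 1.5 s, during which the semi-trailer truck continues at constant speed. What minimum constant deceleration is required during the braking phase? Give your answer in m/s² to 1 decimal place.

Required deceleration ≈ 2.0 m/s²

32 km/h ÷ 3.6 = 8.8889 m/s.
Distance covered during reaction = 8.8889 × 1.5 = 13.333 m.
Distance available for braking: 33 − 13.333 = 19.667 m.
v² = 2a·d ⇒ a = v²/(2d) = 8.8889² / (2 × 19.667) = 79.013 / 39.334 = 2.0088 m/s².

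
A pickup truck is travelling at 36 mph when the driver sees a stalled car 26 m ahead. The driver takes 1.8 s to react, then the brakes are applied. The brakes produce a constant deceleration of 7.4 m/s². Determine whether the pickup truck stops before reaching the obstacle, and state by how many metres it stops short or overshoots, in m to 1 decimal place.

No — it overshoots by 20.5 m

36 mph × 0.44704 = 16.0934 m/s.
Reaction distance = 16.0934 × 1.8 = 28.968 m.
Braking distance = v²/(2a) = 258.998 / 14.800 = 17.500 m.
Total stopping distance = 28.968 + 17.500 = 46.468 m, vs 26 m available — it cannot stop in time and overshoots by 46.468 − 26 = 20.468 m.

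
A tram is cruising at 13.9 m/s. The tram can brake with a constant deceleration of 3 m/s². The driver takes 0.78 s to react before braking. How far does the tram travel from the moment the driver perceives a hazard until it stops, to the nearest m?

Reaction distance = v·t_r = 13.9000 × 0.78 = 10.842 m.
Braking distance = v²/(2a) = 13.9000² / (2 × 3.000) = 193.210 / 6.000 = 32.202 m.
Total = 10.842 + 32.202 = 43.044 m.

Total stopping distance ≈ 43 m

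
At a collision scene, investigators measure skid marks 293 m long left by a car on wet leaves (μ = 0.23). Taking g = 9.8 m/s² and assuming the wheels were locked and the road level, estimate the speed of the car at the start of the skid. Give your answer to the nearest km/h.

Deceleration a = μg = 0.23 × 9.8 = 2.254 m/s².
v = √(2a·d) = √(2 × 2.254 × 293) = √1320.844 = 36.3434 m/s.
= 36.3434 × 3.6 = 130.836 km/h.

Initial speed ≈ 131 km/h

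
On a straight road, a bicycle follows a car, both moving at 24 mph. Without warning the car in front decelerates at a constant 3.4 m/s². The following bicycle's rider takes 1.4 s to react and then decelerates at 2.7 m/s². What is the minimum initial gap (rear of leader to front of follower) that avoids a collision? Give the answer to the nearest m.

Minimum gap ≈ 19 m

24 mph × 0.44704 = 10.7290 m/s.
Leader travels v²/(2a_L) = 115.111 / 6.800 = 16.928 m before stopping.
Follower covers v·t_r = 10.7290 × 1.4 = 15.021 m while reacting, then v²/(2a_F) = 115.111 / 5.400 = 21.317 m while braking, for a total of 15.021 + 21.317 = 36.338 m.
Since a_F ≤ a_L and the follower starts braking later, the follower is never slower than the leader, so the closest approach is when both have stopped.
Minimum gap = 36.338 − 16.928 = 19.410 m.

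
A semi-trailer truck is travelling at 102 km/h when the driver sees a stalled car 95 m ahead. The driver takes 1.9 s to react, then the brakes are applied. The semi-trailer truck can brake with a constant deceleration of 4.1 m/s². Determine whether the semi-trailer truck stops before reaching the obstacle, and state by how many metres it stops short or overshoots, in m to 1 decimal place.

No — it overshoots by 56.7 m

102 km/h ÷ 3.6 = 28.3333 m/s.
Reaction distance = 28.3333 × 1.9 = 53.833 m.
Braking distance = v²/(2a) = 802.776 / 8.200 = 97.900 m.
Total stopping distance = 53.833 + 97.900 = 151.733 m, vs 95 m available — it cannot stop in time and overshoots by 151.733 − 95 = 56.733 m.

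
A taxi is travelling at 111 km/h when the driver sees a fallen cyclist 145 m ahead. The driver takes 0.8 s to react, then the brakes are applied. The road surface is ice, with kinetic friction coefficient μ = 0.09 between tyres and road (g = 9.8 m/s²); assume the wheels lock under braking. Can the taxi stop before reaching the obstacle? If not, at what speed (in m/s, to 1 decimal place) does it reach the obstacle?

111 km/h ÷ 3.6 = 30.8333 m/s.
a = μg = 0.09 × 9.8 = 0.882 m/s².
Reaction distance = 30.8333 × 0.8 = 24.667 m.
Braking distance needed to stop: v²/(2a) = 950.692 / 1.764 = 538.941 m, so total needed = 24.667 + 538.941 = 563.608 m > 145 m — it cannot stop.
Distance remaining when braking begins: 145 − 24.667 = 120.333 m.
v² = v₀² − 2a·d = 950.692 − 2 × 0.882 × 120.333 = 738.425 m²/s².
v = √738.425 = 27.174 m/s.

No — it strikes the obstacle at 27.2 m/s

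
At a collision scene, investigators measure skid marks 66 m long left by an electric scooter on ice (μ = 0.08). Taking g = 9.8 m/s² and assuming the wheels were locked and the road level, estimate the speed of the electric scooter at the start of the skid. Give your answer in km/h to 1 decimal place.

Deceleration a = μg = 0.08 × 9.8 = 0.784 m/s².
v = √(2a·d) = √(2 × 0.784 × 66) = √103.488 = 10.1729 m/s.
= 10.1729 × 3.6 = 36.622 km/h.

Initial speed ≈ 36.6 km/h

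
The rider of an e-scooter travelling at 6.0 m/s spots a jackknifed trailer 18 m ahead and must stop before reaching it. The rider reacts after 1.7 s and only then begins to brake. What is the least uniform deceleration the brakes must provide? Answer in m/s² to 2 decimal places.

Required deceleration ≈ 2.31 m/s²

Distance covered during reaction = 6.0000 × 1.7 = 10.200 m.
Distance available for braking: 18 − 10.200 = 7.800 m.
v² = 2a·d ⇒ a = v²/(2d) = 6.0000² / (2 × 7.800) = 36.000 / 15.600 = 2.3077 m/s².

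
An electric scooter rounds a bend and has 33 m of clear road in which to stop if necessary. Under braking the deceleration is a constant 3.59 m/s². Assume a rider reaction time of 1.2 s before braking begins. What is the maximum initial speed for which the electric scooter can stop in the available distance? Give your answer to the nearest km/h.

Stopping distance: v·t_r + v²/(2a) = 33 with t_r = 1.2 s and a = 3.590 m/s².
So v² + 8.616 v − 236.94 = 0.
Positive root: v = −a·t_r + √((a·t_r)² + 2a·d) = −4.308 + √(18.559 + 236.94) = 11.6763 m/s.
11.6763 m/s × 3.6 = 42.035 km/h.

Maximum speed ≈ 42 km/h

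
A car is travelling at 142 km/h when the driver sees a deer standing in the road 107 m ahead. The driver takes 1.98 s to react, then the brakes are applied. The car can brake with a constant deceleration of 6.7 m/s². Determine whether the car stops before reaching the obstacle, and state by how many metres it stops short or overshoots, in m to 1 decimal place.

142 km/h ÷ 3.6 = 39.4444 m/s.
Reaction distance = 39.4444 × 1.98 = 78.100 m.
Braking distance = v²/(2a) = 1555.861 / 13.400 = 116.109 m.
Total stopping distance = 78.100 + 116.109 = 194.209 m, vs 107 m available — it cannot stop in time and overshoots by 194.209 − 107 = 87.209 m.

No — it overshoots by 87.2 m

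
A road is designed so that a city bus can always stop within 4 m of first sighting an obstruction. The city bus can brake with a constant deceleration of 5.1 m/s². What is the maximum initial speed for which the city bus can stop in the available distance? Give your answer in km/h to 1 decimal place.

Maximum speed ≈ 23.0 km/h

v²/(2a) = d ⇒ v = √(2 × 5.100 × 4) = √40.80 = 6.3875 m/s.
6.3875 m/s × 3.6 = 22.995 km/h.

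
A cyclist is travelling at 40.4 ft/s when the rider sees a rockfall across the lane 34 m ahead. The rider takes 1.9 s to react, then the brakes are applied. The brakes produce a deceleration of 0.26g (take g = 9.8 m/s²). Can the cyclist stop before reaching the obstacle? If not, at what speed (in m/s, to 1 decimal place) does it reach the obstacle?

No — it strikes the obstacle at 9.9 m/s

40.4 ft/s × 0.3048 = 12.3139 m/s.
a = 0.26 × 9.8 = 2.548 m/s².
Reaction distance = 12.3139 × 1.9 = 23.396 m.
Braking distance needed to stop: v²/(2a) = 151.632 / 5.096 = 29.755 m, so total needed = 23.396 + 29.755 = 53.151 m > 34 m — it cannot stop.
Distance remaining when braking begins: 34 − 23.396 = 10.604 m.
v² = v₀² − 2a·d = 151.632 − 2 × 2.548 × 10.604 = 97.594 m²/s².
v = √97.594 = 9.879 m/s.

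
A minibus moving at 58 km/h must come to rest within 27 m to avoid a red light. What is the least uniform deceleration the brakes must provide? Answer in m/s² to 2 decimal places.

Required deceleration ≈ 4.81 m/s²

58 km/h ÷ 3.6 = 16.1111 m/s.
v² = 2a·d ⇒ a = v²/(2d) = 16.1111² / (2 × 27.000) = 259.568 / 54.000 = 4.8068 m/s².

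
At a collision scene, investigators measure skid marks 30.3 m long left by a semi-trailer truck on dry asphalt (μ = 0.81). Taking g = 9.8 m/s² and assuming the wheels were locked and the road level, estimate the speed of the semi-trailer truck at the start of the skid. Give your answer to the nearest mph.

Deceleration a = μg = 0.81 × 9.8 = 7.938 m/s².
v = √(2a·d) = √(2 × 7.938 × 30.3) = √481.043 = 21.9327 m/s.
= 21.9327 ÷ 0.44704 = 49.062 mph.

Initial speed ≈ 49 mph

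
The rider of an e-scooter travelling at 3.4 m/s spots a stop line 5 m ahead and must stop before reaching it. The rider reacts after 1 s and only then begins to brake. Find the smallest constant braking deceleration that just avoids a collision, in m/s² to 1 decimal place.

Required deceleration ≈ 3.6 m/s²

Distance covered during reaction = 3.4000 × 1 = 3.400 m.
Distance available for braking: 5 − 3.400 = 1.600 m.
v² = 2a·d ⇒ a = v²/(2d) = 3.4000² / (2 × 1.600) = 11.560 / 3.200 = 3.6125 m/s².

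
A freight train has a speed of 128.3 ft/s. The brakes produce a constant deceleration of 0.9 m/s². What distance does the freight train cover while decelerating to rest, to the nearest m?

128.3 ft/s × 0.3048 = 39.1058 m/s.
Braking distance = v²/(2a) = 39.1058² / (2 × 0.900) = 1529.264 / 1.800 = 849.591 m.

Braking distance ≈ 850 m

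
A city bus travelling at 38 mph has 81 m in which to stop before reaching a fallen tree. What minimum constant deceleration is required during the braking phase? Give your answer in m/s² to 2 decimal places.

38 mph × 0.44704 = 16.9875 m/s.
v² = 2a·d ⇒ a = v²/(2d) = 16.9875² / (2 × 81.000) = 288.575 / 162.000 = 1.7813 m/s².

Required deceleration ≈ 1.78 m/s²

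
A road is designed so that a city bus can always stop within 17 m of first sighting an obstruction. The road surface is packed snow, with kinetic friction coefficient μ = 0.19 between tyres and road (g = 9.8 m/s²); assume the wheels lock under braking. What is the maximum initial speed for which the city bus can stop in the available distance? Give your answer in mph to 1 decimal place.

a = μg = 0.19 × 9.8 = 1.862 m/s².
v²/(2a) = d ⇒ v = √(2 × 1.862 × 17) = √63.31 = 7.9568 m/s.
7.9568 m/s ÷ 0.44704 = 17.799 mph.

Maximum speed ≈ 17.8 mph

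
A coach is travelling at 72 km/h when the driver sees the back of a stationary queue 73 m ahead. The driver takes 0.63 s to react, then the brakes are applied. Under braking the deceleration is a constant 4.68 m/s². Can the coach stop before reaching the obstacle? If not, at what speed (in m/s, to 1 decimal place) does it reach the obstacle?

72 km/h ÷ 3.6 = 20.0000 m/s.
Reaction distance = 20.0000 × 0.63 = 12.600 m.
Braking distance = v²/(2a) = 400.000 / 9.360 = 42.735 m.
Total stopping distance = 12.600 + 42.735 = 55.335 m, vs 73 m available — it stops with 73 − 55.335 = 17.665 m to spare.

Yes — it stops about 17.7 m short of the obstacle, so it never reaches it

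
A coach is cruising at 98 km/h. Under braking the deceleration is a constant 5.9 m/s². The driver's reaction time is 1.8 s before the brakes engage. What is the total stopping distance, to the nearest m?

Total stopping distance ≈ 112 m

98 km/h ÷ 3.6 = 27.2222 m/s.
Reaction distance = v·t_r = 27.2222 × 1.8 = 49.000 m.
Braking distance = v²/(2a) = 27.2222² / (2 × 5.900) = 741.048 / 11.800 = 62.801 m.
Total = 49.000 + 62.801 = 111.801 m.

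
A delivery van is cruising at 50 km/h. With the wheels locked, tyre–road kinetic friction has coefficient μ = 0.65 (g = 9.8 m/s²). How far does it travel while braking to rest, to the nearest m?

50 km/h ÷ 3.6 = 13.8889 m/s.
a = μg = 0.65 × 9.8 = 6.370 m/s².
Braking distance = v²/(2a) = 13.8889² / (2 × 6.370) = 192.902 / 12.740 = 15.141 m.

Braking distance ≈ 15 m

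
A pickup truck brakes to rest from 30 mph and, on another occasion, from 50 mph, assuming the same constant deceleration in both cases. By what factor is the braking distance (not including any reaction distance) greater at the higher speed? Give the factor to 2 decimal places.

Factor ≈ 2.78

Braking distance d = v²/(2a), so with a fixed, d ∝ v².
Factor = (50/30)² = 1.6667² = 2.7779.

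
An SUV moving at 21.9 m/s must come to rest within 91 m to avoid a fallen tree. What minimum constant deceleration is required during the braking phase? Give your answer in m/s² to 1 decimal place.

Required deceleration ≈ 2.6 m/s²

v² = 2a·d ⇒ a = v²/(2d) = 21.9000² / (2 × 91.000) = 479.610 / 182.000 = 2.6352 m/s².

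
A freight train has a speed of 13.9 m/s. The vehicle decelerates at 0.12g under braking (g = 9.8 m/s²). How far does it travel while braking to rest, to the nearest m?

a = 0.12 × 9.8 = 1.176 m/s².
Braking distance = v²/(2a) = 13.9000² / (2 × 1.176) = 193.210 / 2.352 = 82.147 m.

Braking distance ≈ 82 m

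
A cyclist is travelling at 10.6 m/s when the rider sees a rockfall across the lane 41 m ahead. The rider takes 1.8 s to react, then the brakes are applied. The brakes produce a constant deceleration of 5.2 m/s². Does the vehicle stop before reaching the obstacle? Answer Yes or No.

Reaction distance = 10.6000 × 1.8 = 19.080 m.
Braking distance = v²/(2a) = 112.360 / 10.400 = 10.804 m.
Total stopping distance = 19.080 + 10.804 = 29.884 m, vs 41 m available — it stops with 41 − 29.884 = 11.116 m to spare.

Yes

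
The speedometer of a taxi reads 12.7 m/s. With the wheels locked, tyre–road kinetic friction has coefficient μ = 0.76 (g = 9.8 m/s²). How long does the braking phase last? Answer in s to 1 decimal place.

Braking time ≈ 1.7 s

a = μg = 0.76 × 9.8 = 7.448 m/s².
Braking time = v/a = 12.7000 / 7.448 = 1.705 s.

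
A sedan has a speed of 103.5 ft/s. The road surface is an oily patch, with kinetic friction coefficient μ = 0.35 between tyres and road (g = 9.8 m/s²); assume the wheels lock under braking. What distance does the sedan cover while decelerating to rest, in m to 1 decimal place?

103.5 ft/s × 0.3048 = 31.5468 m/s.
a = μg = 0.35 × 9.8 = 3.430 m/s².
Braking distance = v²/(2a) = 31.5468² / (2 × 3.430) = 995.201 / 6.860 = 145.073 m.

Braking distance ≈ 145.1 m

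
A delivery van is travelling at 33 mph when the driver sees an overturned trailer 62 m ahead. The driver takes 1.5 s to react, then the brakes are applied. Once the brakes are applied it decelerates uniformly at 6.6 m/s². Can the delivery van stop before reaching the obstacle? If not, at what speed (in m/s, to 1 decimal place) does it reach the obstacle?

33 mph × 0.44704 = 14.7523 m/s.
Reaction distance = 14.7523 × 1.5 = 22.128 m.
Braking distance = v²/(2a) = 217.630 / 13.200 = 16.487 m.
Total stopping distance = 22.128 + 16.487 = 38.615 m, vs 62 m available — it stops with 62 − 38.615 = 23.385 m to spare.

Yes — it stops about 23.4 m short of the obstacle, so it never reaches it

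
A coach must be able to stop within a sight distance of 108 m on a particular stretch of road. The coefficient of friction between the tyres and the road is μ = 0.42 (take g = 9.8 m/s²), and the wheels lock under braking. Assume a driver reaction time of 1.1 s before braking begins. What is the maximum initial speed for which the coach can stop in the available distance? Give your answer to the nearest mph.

a = μg = 0.42 × 9.8 = 4.116 m/s².
Stopping distance: v·t_r + v²/(2a) = 108 with t_r = 1.1 s and a = 4.116 m/s².
So v² + 9.055 v − 889.06 = 0.
Positive root: v = −a·t_r + √((a·t_r)² + 2a·d) = −4.528 + √(20.503 + 889.06) = 25.6310 m/s.
25.6310 m/s ÷ 0.44704 = 57.335 mph.

Maximum speed ≈ 57 mph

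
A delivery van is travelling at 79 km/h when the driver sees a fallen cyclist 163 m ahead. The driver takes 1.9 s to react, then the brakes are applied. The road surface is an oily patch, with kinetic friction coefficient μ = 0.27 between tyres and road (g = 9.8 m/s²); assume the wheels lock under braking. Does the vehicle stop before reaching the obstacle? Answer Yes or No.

Yes

79 km/h ÷ 3.6 = 21.9444 m/s.
a = μg = 0.27 × 9.8 = 2.646 m/s².
Reaction distance = 21.9444 × 1.9 = 41.694 m.
Braking distance = v²/(2a) = 481.557 / 5.292 = 90.997 m.
Total stopping distance = 41.694 + 90.997 = 132.691 m, vs 163 m available — it stops with 163 − 132.691 = 30.309 m to spare.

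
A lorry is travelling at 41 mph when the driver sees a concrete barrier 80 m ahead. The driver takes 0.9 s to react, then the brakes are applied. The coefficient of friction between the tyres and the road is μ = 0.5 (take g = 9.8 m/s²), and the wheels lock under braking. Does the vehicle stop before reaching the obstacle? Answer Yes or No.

41 mph × 0.44704 = 18.3286 m/s.
a = μg = 0.5 × 9.8 = 4.900 m/s².
Reaction distance = 18.3286 × 0.9 = 16.496 m.
Braking distance = v²/(2a) = 335.938 / 9.800 = 34.279 m.
Total stopping distance = 16.496 + 34.279 = 50.775 m, vs 80 m available — it stops with 80 − 50.775 = 29.225 m to spare.

Yes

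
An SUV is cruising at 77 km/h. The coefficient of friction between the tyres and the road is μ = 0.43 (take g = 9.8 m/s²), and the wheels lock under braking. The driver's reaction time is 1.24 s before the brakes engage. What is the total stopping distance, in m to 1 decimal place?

Total stopping distance ≈ 80.8 m

77 km/h ÷ 3.6 = 21.3889 m/s.
a = μg = 0.43 × 9.8 = 4.214 m/s².
Reaction distance = v·t_r = 21.3889 × 1.24 = 26.522 m.
Braking distance = v²/(2a) = 21.3889² / (2 × 4.214) = 457.485 / 8.428 = 54.282 m.
Total = 26.522 + 54.282 = 80.804 m.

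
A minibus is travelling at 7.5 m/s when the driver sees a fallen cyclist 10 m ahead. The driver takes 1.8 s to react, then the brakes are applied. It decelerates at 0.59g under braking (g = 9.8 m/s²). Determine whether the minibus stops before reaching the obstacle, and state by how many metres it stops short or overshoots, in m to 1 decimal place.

No — it overshoots by 8.4 m

a = 0.59 × 9.8 = 5.782 m/s².
Reaction distance = 7.5000 × 1.8 = 13.500 m.
Braking distance = v²/(2a) = 56.250 / 11.564 = 4.864 m.
Total stopping distance = 13.500 + 4.864 = 18.364 m, vs 10 m available — it cannot stop in time and overshoots by 18.364 − 10 = 8.364 m.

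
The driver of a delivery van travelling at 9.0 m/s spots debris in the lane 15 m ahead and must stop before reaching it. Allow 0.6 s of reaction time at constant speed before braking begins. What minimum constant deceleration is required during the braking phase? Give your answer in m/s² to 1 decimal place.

Required deceleration ≈ 4.2 m/s²

Distance covered during reaction = 9.0000 × 0.6 = 5.400 m.
Distance available for braking: 15 − 5.400 = 9.600 m.
v² = 2a·d ⇒ a = v²/(2d) = 9.0000² / (2 × 9.600) = 81.000 / 19.200 = 4.2188 m/s².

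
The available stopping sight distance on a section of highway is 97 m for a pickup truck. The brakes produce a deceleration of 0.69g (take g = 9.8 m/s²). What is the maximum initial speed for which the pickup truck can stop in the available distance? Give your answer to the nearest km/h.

Maximum speed ≈ 130 km/h

a = 0.69 × 9.8 = 6.762 m/s².
v²/(2a) = d ⇒ v = √(2 × 6.762 × 97) = √1311.83 = 36.2192 m/s.
36.2192 m/s × 3.6 = 130.389 km/h.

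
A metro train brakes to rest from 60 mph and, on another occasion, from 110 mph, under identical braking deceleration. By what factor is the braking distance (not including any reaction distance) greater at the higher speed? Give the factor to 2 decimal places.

Factor ≈ 3.36

Braking distance d = v²/(2a), so with a fixed, d ∝ v².
Factor = (110/60)² = 1.8333² = 3.3610.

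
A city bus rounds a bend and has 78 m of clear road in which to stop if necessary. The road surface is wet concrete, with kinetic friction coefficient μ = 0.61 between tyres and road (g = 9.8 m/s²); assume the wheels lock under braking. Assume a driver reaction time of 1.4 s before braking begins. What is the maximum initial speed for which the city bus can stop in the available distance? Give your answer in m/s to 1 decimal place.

a = μg = 0.61 × 9.8 = 5.978 m/s².
Stopping distance: v·t_r + v²/(2a) = 78 with t_r = 1.4 s and a = 5.978 m/s².
So v² + 16.738 v − 932.57 = 0.
Positive root: v = −a·t_r + √((a·t_r)² + 2a·d) = −8.369 + √(70.040 + 932.57) = 23.2950 m/s.

Maximum speed ≈ 23.3 m/s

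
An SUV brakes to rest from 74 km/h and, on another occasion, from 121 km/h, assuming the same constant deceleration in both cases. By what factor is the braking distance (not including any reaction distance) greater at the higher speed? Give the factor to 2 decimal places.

Braking distance d = v²/(2a), so with a fixed, d ∝ v².
Factor = (121/74)² = 1.6351² = 2.6736.

Factor ≈ 2.67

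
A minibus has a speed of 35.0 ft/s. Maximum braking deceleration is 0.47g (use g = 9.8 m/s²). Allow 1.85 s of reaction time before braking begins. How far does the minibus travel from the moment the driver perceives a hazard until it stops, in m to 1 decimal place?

35 ft/s × 0.3048 = 10.6680 m/s.
a = 0.47 × 9.8 = 4.606 m/s².
Reaction distance = v·t_r = 10.6680 × 1.85 = 19.736 m.
Braking distance = v²/(2a) = 10.6680² / (2 × 4.606) = 113.806 / 9.212 = 12.354 m.
Total = 19.736 + 12.354 = 32.090 m.

Total stopping distance ≈ 32.1 m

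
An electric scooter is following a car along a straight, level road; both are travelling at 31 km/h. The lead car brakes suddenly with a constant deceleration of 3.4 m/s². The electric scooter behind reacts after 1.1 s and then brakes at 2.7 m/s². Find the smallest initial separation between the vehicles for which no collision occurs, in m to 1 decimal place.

Minimum gap ≈ 12.3 m

31 km/h ÷ 3.6 = 8.6111 m/s.
Leader travels v²/(2a_L) = 74.151 / 6.800 = 10.905 m before stopping.
Follower covers v·t_r = 8.6111 × 1.1 = 9.472 m while reacting, then v²/(2a_F) = 74.151 / 5.400 = 13.732 m while braking, for a total of 9.472 + 13.732 = 23.204 m.
Since a_F ≤ a_L and the follower starts braking later, the follower is never slower than the leader, so the closest approach is when both have stopped.
Minimum gap = 23.204 − 10.905 = 12.299 m.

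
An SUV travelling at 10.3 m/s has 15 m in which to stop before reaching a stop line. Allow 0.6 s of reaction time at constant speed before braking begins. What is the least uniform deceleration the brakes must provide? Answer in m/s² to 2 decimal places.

Required deceleration ≈ 6.01 m/s²

Distance covered during reaction = 10.3000 × 0.6 = 6.180 m.
Distance available for braking: 15 − 6.180 = 8.820 m.
v² = 2a·d ⇒ a = v²/(2d) = 10.3000² / (2 × 8.820) = 106.090 / 17.640 = 6.0142 m/s².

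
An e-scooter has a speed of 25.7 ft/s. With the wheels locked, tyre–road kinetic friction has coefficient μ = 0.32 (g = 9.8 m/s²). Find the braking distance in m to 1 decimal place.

Braking distance ≈ 9.8 m

25.7 ft/s × 0.3048 = 7.8334 m/s.
a = μg = 0.32 × 9.8 = 3.136 m/s².
Braking distance = v²/(2a) = 7.8334² / (2 × 3.136) = 61.362 / 6.272 = 9.783 m.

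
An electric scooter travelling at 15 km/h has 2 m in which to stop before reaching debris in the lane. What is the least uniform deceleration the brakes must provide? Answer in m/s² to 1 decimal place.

Required deceleration ≈ 4.3 m/s²

15 km/h ÷ 3.6 = 4.1667 m/s.
v² = 2a·d ⇒ a = v²/(2d) = 4.1667² / (2 × 2.000) = 17.361 / 4.000 = 4.3403 m/s².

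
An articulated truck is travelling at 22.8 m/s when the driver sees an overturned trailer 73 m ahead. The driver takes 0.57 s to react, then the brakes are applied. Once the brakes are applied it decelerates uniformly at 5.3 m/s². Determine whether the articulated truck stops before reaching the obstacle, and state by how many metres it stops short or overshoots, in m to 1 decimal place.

Yes — it stops 11.0 m short of the obstacle

Reaction distance = 22.8000 × 0.57 = 12.996 m.
Braking distance = v²/(2a) = 519.840 / 10.600 = 49.042 m.
Total stopping distance = 12.996 + 49.042 = 62.038 m, vs 73 m available — it stops with 73 − 62.038 = 10.962 m to spare.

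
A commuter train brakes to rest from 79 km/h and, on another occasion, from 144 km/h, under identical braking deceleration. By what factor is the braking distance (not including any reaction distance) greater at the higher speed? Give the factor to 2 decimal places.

Braking distance d = v²/(2a), so with a fixed, d ∝ v².
Factor = (144/79)² = 1.8228² = 3.3226.

Factor ≈ 3.32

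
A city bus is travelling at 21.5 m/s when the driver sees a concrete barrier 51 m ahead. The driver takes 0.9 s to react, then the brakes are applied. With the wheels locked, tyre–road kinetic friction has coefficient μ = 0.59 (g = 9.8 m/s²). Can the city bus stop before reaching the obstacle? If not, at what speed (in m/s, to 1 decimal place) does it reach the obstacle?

a = μg = 0.59 × 9.8 = 5.782 m/s².
Reaction distance = 21.5000 × 0.9 = 19.350 m.
Braking distance needed to stop: v²/(2a) = 462.250 / 11.564 = 39.973 m, so total needed = 19.350 + 39.973 = 59.323 m > 51 m — it cannot stop.
Distance remaining when braking begins: 51 − 19.350 = 31.650 m.
v² = v₀² − 2a·d = 462.250 − 2 × 5.782 × 31.650 = 96.249 m²/s².
v = √96.249 = 9.811 m/s.

No — it strikes the obstacle at 9.8 m/s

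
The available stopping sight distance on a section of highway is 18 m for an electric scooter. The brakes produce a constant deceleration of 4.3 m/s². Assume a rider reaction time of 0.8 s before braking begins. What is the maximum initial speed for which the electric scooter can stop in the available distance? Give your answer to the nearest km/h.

Stopping distance: v·t_r + v²/(2a) = 18 with t_r = 0.8 s and a = 4.300 m/s².
So v² + 6.880 v − 154.80 = 0.
Positive root: v = −a·t_r + √((a·t_r)² + 2a·d) = −3.440 + √(11.834 + 154.80) = 9.4687 m/s.
9.4687 m/s × 3.6 = 34.087 km/h.

Maximum speed ≈ 34 km/h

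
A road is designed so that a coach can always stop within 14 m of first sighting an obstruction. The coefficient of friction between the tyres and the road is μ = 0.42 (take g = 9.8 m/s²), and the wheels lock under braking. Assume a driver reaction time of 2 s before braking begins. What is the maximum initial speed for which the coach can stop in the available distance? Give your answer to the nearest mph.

a = μg = 0.42 × 9.8 = 4.116 m/s².
Stopping distance: v·t_r + v²/(2a) = 14 with t_r = 2 s and a = 4.116 m/s².
So v² + 16.464 v − 115.25 = 0.
Positive root: v = −a·t_r + √((a·t_r)² + 2a·d) = −8.232 + √(67.766 + 115.25) = 5.2963 m/s.
5.2963 m/s ÷ 0.44704 = 11.847 mph.

Maximum speed ≈ 12 mph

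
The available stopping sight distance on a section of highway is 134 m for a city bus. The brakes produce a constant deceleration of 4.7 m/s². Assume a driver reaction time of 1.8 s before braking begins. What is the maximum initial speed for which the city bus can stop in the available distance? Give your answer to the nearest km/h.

Stopping distance: v·t_r + v²/(2a) = 134 with t_r = 1.8 s and a = 4.700 m/s².
So v² + 16.920 v − 1259.60 = 0.
Positive root: v = −a·t_r + √((a·t_r)² + 2a·d) = −8.460 + √(71.572 + 1259.60) = 28.0252 m/s.
28.0252 m/s × 3.6 = 100.891 km/h.

Maximum speed ≈ 101 km/h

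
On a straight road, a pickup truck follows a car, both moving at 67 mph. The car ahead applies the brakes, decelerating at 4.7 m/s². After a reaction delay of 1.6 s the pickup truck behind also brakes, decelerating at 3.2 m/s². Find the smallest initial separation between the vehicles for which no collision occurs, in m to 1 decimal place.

Minimum gap ≈ 92.7 m

67 mph × 0.44704 = 29.9517 m/s.
Leader travels v²/(2a_L) = 897.104 / 9.400 = 95.437 m before stopping.
Follower covers v·t_r = 29.9517 × 1.6 = 47.923 m while reacting, then v²/(2a_F) = 897.104 / 6.400 = 140.172 m while braking, for a total of 47.923 + 140.172 = 188.095 m.
Since a_F ≤ a_L and the follower starts braking later, the follower is never slower than the leader, so the closest approach is when both have stopped.
Minimum gap = 188.095 − 95.437 = 92.658 m.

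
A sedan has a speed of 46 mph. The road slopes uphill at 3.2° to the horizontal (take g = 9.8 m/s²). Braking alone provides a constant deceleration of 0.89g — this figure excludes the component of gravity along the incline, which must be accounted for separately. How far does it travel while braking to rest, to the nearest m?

Braking distance ≈ 23 m

46 mph × 0.44704 = 20.5638 m/s.
a = 0.89 × 9.8 = 8.722 m/s².
Gravity along the uphill slope adds to the braking deceleration: a_eff = 8.722 + 9.8·sin 3.2° = 8.722 + 0.547 = 9.269 m/s².
Braking distance = v²/(2a) = 20.5638² / (2 × 9.269) = 422.870 / 18.538 = 22.811 m.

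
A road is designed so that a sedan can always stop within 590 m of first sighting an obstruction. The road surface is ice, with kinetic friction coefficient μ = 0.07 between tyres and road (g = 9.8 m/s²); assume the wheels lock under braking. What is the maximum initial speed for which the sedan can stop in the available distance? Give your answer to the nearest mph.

Maximum speed ≈ 64 mph

a = μg = 0.07 × 9.8 = 0.686 m/s².
v²/(2a) = d ⇒ v = √(2 × 0.686 × 590) = √809.48 = 28.4514 m/s.
28.4514 m/s ÷ 0.44704 = 63.644 mph.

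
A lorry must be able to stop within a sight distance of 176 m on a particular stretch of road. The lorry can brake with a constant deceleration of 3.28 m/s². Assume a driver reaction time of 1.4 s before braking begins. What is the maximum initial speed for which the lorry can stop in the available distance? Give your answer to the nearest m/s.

Stopping distance: v·t_r + v²/(2a) = 176 with t_r = 1.4 s and a = 3.280 m/s².
So v² + 9.184 v − 1154.56 = 0.
Positive root: v = −a·t_r + √((a·t_r)² + 2a·d) = −4.592 + √(21.086 + 1154.56) = 29.6957 m/s.

Maximum speed ≈ 30 m/s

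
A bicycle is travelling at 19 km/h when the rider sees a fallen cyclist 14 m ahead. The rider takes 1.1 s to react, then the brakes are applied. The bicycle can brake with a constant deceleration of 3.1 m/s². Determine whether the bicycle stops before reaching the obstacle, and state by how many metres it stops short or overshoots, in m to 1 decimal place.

Yes — it stops 3.7 m short of the obstacle

19 km/h ÷ 3.6 = 5.2778 m/s.
Reaction distance = 5.2778 × 1.1 = 5.806 m.
Braking distance = v²/(2a) = 27.855 / 6.200 = 4.493 m.
Total stopping distance = 5.806 + 4.493 = 10.299 m, vs 14 m available — it stops with 14 − 10.299 = 3.701 m to spare.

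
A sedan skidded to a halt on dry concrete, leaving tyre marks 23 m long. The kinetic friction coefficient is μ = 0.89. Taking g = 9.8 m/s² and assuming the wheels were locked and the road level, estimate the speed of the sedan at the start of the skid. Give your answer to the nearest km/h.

Deceleration a = μg = 0.89 × 9.8 = 8.722 m/s².
v = √(2a·d) = √(2 × 8.722 × 23) = √401.212 = 20.0303 m/s.
= 20.0303 × 3.6 = 72.109 km/h.

Initial speed ≈ 72 km/h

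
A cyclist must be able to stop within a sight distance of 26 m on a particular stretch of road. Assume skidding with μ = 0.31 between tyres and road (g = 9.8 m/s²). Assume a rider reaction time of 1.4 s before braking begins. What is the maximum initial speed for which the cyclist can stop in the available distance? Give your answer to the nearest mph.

a = μg = 0.31 × 9.8 = 3.038 m/s².
Stopping distance: v·t_r + v²/(2a) = 26 with t_r = 1.4 s and a = 3.038 m/s².
So v² + 8.506 v − 157.98 = 0.
Positive root: v = −a·t_r + √((a·t_r)² + 2a·d) = −4.253 + √(18.088 + 157.98) = 9.0161 m/s.
9.0161 m/s ÷ 0.44704 = 20.168 mph.

Maximum speed ≈ 20 mph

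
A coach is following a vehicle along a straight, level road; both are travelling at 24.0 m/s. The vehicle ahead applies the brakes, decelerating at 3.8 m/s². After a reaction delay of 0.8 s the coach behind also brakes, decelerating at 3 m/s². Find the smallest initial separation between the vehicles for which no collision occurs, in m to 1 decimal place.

Leader travels v²/(2a_L) = 576.000 / 7.600 = 75.789 m before stopping.
Follower covers v·t_r = 24.0000 × 0.8 = 19.200 m while reacting, then v²/(2a_F) = 576.000 / 6.000 = 96.000 m while braking, for a total of 19.200 + 96.000 = 115.200 m.
Since a_F ≤ a_L and the follower starts braking later, the follower is never slower than the leader, so the closest approach is when both have stopped.
Minimum gap = 115.200 − 75.789 = 39.411 m.

Minimum gap ≈ 39.4 m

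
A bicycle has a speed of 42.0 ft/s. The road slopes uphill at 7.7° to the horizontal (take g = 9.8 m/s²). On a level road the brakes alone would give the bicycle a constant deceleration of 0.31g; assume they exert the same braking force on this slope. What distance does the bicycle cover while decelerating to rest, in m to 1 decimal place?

42 ft/s × 0.3048 = 12.8016 m/s.
a = 0.31 × 9.8 = 3.038 m/s².
Gravity along the uphill slope adds to the braking deceleration: a_eff = 3.038 + 9.8·sin 7.7° = 3.038 + 1.313 = 4.351 m/s².
Braking distance = v²/(2a) = 12.8016² / (2 × 4.351) = 163.881 / 8.702 = 18.833 m.

Braking distance ≈ 18.8 m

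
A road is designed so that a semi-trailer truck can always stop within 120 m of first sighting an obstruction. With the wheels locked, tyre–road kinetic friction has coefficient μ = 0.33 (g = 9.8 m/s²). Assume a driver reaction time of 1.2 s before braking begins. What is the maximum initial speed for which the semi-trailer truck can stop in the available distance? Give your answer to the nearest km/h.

a = μg = 0.33 × 9.8 = 3.234 m/s².
Stopping distance: v·t_r + v²/(2a) = 120 with t_r = 1.2 s and a = 3.234 m/s².
So v² + 7.762 v − 776.16 = 0.
Positive root: v = −a·t_r + √((a·t_r)² + 2a·d) = −3.881 + √(15.062 + 776.16) = 24.2477 m/s.
24.2477 m/s × 3.6 = 87.292 km/h.

Maximum speed ≈ 87 km/h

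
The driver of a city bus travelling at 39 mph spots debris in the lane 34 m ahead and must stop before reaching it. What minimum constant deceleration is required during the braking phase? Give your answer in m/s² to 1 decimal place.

Required deceleration ≈ 4.5 m/s²

39 mph × 0.44704 = 17.4346 m/s.
v² = 2a·d ⇒ a = v²/(2d) = 17.4346² / (2 × 34.000) = 303.965 / 68.000 = 4.4701 m/s².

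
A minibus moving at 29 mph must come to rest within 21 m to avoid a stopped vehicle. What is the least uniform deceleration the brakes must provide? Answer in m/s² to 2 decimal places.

Required deceleration ≈ 4.00 m/s²

29 mph × 0.44704 = 12.9642 m/s.
v² = 2a·d ⇒ a = v²/(2d) = 12.9642² / (2 × 21.000) = 168.070 / 42.000 = 4.0017 m/s².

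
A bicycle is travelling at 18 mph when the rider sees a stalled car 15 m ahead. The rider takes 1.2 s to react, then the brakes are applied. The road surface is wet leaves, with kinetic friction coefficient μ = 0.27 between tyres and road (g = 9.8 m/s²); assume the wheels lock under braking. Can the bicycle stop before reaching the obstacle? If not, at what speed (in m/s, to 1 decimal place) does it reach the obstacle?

18 mph × 0.44704 = 8.0467 m/s.
a = μg = 0.27 × 9.8 = 2.646 m/s².
Reaction distance = 8.0467 × 1.2 = 9.656 m.
Braking distance needed to stop: v²/(2a) = 64.749 / 5.292 = 12.235 m, so total needed = 9.656 + 12.235 = 21.891 m > 15 m — it cannot stop.
Distance remaining when braking begins: 15 − 9.656 = 5.344 m.
v² = v₀² − 2a·d = 64.749 − 2 × 2.646 × 5.344 = 36.469 m²/s².
v = √36.469 = 6.039 m/s.

No — it strikes the obstacle at 6.0 m/s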